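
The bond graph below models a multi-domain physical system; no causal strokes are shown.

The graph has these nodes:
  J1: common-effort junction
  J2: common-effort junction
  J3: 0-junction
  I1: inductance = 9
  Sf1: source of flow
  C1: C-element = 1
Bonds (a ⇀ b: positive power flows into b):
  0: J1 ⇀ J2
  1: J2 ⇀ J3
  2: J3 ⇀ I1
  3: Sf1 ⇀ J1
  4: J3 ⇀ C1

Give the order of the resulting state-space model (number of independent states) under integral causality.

β3 |Sf1  (source Sf1 imposes f)
β0 |J1  (J1: last free bond brings effort in)
β1 |J2  (only one effort-in slot at J2)
β2 |I1  (I1: I, integral causality)
β4 |J3  (J3: last free bond brings effort in)

2  (C1, I1 all integral)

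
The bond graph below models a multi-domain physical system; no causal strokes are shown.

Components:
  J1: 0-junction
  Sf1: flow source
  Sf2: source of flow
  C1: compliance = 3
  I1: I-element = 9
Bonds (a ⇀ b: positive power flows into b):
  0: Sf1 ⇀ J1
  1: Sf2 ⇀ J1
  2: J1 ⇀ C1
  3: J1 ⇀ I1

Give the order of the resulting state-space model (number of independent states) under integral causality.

2  (C1, I1 all integral)

b0 stroke at Sf1  (source Sf1 imposes f)
b1 stroke at Sf2  (Sf2: flow source, stroke at near end)
b2 stroke at J1  (C1 outputs effort q/C1)
b3 stroke at I1  (J1 effort already set via bond 2)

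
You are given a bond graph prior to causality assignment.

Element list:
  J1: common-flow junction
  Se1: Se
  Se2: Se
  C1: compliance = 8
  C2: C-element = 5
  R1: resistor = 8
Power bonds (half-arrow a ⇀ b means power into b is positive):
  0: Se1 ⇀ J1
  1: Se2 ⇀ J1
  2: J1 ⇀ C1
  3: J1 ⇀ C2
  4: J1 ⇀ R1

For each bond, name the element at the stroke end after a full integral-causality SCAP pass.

bond 0 stroke at J1
bond 1 stroke at J1
bond 2 stroke at J1
bond 3 stroke at J1
bond 4 stroke at R1

β0 →J1  (Se1: effort source, stroke at far end)
β1 →J1  (source Se2 imposes e)
β2 →J1  (C1: C, integral causality)
β3 →J1  (prefer integral on C2)
β4 →R1  (J1 needs exactly one f-in)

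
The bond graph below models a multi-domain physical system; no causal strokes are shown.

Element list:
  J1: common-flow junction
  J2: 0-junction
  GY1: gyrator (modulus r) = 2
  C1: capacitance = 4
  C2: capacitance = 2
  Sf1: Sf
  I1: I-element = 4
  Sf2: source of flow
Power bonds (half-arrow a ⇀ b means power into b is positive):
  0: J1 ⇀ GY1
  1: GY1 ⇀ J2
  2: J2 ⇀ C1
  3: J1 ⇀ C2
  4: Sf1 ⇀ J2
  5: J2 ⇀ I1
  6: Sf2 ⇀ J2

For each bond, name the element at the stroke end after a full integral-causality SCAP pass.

b0 stroke at GY1
b1 stroke at GY1
b2 stroke at J2
b3 stroke at J1
b4 stroke at Sf1
b5 stroke at I1
b6 stroke at Sf2

bond 4 stroke→Sf1  (Sf1 fixes flow; stroke at Sf1)
bond 6 stroke→Sf2  (Sf2 (Sf) sets flow on bond)
bond 2 stroke→J2  (C1 integral (e out))
bond 1 stroke→GY1  (J2 effort already set via bond 2)
bond 5 stroke→I1  (0-jn J2 has e-setter on 2)
bond 0 stroke→GY1  (through GY1, causality inverts; strokes same side of GY1)
bond 3 stroke→J1  (J1 flow already set via bond 0)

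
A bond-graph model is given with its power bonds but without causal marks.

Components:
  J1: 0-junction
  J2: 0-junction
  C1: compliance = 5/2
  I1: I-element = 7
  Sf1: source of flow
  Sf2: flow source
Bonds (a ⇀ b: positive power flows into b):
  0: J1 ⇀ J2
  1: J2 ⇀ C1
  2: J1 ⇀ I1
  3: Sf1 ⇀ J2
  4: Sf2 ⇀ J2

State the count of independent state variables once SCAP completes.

2  (C1, I1 all integral)

bond 3 |Sf1  (Sf1 (Sf) sets flow on bond)
bond 4 |Sf2  (Sf2 (Sf) sets flow on bond)
bond 1 |J2  (C1: C, integral causality)
bond 0 |J1  (common-e at J2 fixed by 1)
bond 2 |I1  (J1 effort already set via bond 0)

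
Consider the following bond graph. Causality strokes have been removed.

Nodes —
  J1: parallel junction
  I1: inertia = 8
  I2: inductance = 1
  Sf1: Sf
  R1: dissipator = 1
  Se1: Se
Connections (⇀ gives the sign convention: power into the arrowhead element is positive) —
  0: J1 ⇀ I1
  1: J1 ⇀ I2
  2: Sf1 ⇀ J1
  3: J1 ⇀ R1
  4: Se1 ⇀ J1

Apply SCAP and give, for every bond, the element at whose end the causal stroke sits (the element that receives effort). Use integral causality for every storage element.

bond 2 stroke at Sf1  (Sf1 (Sf) sets flow on bond)
bond 4 stroke at J1  (Se1 fixes effort; stroke away)
bond 0 stroke at I1  (0-jn J1 has e-setter on 4)
bond 1 stroke at I2  (common-e at J1 fixed by 4)
bond 3 stroke at R1  (J1: bond 4 brought effort, rest push out)

β0 stroke at I1
β1 stroke at I2
β2 stroke at Sf1
β3 stroke at R1
β4 stroke at J1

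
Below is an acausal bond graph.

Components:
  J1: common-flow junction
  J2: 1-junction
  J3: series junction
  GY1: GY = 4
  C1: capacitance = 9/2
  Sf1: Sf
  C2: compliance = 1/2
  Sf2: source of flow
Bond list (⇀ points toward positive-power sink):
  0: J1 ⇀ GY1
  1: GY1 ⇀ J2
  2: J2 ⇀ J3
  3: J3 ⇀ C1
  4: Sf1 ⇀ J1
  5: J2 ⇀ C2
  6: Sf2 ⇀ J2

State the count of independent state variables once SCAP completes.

b4 stroke→Sf1  (Sf1: flow source, stroke at near end)
b6 stroke→Sf2  (Sf2 fixes flow; stroke at Sf2)
b0 stroke→J1  (1-jn J1 has f-setter on 4)
b1 stroke→J2  (J2 flow already set via bond 6)
b2 stroke→J2  (J2 flow already set via bond 6)
b5 stroke→J2  (J2: bond 6 brought flow, rest push out)
b3 stroke→J3  (common-f at J3 fixed by 2)

2  (C1, C2 all integral)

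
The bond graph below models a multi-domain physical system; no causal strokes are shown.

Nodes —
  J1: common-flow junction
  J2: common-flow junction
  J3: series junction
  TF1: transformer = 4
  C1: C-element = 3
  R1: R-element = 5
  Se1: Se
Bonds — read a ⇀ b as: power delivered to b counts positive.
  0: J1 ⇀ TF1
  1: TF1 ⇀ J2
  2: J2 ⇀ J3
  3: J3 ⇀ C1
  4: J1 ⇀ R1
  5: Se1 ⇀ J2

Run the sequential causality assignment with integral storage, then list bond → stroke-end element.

b0 stroke at J1
b1 stroke at TF1
b2 stroke at J2
b3 stroke at J3
b4 stroke at R1
b5 stroke at J2

β5 stroke→J2  (Se1 (Se) sets effort on bond)
β3 stroke→J3  (C1 integral (e out))
β2 stroke→J2  (J3 needs exactly one f-in)
β1 stroke→TF1  (only one flow-in slot at J2)
β0 stroke→J1  (through TF1, causality passes straight; one stroke at TF1)
β4 stroke→R1  (closing 1-jn rule on J1)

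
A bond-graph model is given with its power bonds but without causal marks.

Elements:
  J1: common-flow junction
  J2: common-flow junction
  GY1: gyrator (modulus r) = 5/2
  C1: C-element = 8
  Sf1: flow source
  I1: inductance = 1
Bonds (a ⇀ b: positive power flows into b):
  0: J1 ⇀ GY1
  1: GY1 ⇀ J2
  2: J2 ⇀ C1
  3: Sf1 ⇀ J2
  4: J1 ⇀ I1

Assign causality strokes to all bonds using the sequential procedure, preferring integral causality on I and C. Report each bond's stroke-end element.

b0 →J1
b1 →J2
b2 →J2
b3 →Sf1
b4 →I1

bond 3 stroke at Sf1  (Sf1 fixes flow; stroke at Sf1)
bond 1 stroke at J2  (J2 flow already set via bond 3)
bond 2 stroke at J2  (common-f at J2 fixed by 3)
bond 0 stroke at J1  (GY1: gyrator matches bond 1)
bond 4 stroke at I1  (J1 needs exactly one f-in)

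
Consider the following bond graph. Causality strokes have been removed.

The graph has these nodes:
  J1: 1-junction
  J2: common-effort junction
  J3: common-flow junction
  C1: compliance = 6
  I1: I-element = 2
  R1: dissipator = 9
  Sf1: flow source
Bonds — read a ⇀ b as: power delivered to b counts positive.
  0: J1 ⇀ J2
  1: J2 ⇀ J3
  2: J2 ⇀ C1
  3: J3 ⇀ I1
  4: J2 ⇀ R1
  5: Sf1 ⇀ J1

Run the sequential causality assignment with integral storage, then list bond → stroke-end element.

b0 stroke at J1
b1 stroke at J3
b2 stroke at J2
b3 stroke at I1
b4 stroke at R1
b5 stroke at Sf1

bond 5 |Sf1  (Sf1 fixes flow; stroke at Sf1)
bond 0 |J1  (J1: bond 5 brought flow, rest push out)
bond 2 |J2  (prefer integral on C1)
bond 1 |J3  (J2 effort already set via bond 2)
bond 4 |R1  (0-jn J2 has e-setter on 2)
bond 3 |I1  (only one flow-in slot at J3)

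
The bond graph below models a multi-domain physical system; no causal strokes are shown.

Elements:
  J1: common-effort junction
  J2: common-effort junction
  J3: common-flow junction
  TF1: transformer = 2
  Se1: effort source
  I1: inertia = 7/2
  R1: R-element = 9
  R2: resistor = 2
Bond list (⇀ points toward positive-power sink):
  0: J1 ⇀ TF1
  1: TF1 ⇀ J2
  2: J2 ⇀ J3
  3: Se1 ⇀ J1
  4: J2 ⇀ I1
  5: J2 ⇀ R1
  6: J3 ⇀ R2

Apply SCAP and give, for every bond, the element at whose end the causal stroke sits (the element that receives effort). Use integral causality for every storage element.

bond 3 stroke at J1  (Se1 fixes effort; stroke away)
bond 0 stroke at TF1  (J1 effort already set via bond 3)
bond 1 stroke at J2  (TF1: transformer flips bond 0)
bond 2 stroke at J3  (J2 effort already set via bond 1)
bond 4 stroke at I1  (common-e at J2 fixed by 1)
bond 5 stroke at R1  (J2: bond 1 brought effort, rest push out)
bond 6 stroke at R2  (J3 needs exactly one f-in)

bond 0 stroke→TF1
bond 1 stroke→J2
bond 2 stroke→J3
bond 3 stroke→J1
bond 4 stroke→I1
bond 5 stroke→R1
bond 6 stroke→R2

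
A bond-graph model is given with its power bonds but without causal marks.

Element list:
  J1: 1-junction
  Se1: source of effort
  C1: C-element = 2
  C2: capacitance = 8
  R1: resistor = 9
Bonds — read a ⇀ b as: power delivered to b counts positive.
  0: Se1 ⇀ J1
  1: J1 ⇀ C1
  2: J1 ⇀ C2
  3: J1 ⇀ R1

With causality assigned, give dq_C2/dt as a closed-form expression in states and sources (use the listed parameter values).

β0 |J1  (Se1 fixes effort; stroke away)
β1 |J1  (C1: C, integral causality)
β2 |J1  (prefer integral on C2)
β3 |R1  (J1: last free bond brings flow in)

dq_C2/dt = E_Se1/9 - q_C1/18 - q_C2/72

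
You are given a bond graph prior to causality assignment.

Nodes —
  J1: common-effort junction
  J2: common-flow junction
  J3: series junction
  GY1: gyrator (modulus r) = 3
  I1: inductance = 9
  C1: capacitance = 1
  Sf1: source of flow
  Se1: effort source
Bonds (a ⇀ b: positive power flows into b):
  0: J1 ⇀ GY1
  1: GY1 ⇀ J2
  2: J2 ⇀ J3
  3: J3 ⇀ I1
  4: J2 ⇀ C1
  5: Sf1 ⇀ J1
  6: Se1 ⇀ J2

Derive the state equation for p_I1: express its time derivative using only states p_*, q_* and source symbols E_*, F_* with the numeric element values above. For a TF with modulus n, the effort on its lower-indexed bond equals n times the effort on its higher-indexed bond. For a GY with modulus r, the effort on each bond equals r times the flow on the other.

#5 stroke at Sf1  (Sf1 fixes flow; stroke at Sf1)
#6 stroke at J2  (source Se1 imposes e)
#0 stroke at J1  (J1: last free bond brings effort in)
#1 stroke at J2  (GY GY1: same side as bond 0)
#3 stroke at I1  (prefer integral on I1)
#2 stroke at J3  (common-f at J3 fixed by 3)
#4 stroke at J2  (J2 flow already set via bond 2)

dp_I1/dt = E_Se1 + 3*F_Sf1 - q_C1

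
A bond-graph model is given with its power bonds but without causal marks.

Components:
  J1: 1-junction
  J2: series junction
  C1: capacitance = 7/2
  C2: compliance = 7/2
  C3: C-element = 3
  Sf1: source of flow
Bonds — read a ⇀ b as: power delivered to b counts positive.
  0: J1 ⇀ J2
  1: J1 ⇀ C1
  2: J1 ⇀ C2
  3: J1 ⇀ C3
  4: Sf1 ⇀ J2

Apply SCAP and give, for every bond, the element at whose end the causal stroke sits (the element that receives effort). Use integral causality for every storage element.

#4 |Sf1  (Sf1: flow source, stroke at near end)
#0 |J2  (common-f at J2 fixed by 4)
#1 |J1  (J1 flow already set via bond 0)
#2 |J1  (common-f at J1 fixed by 0)
#3 |J1  (J1: bond 0 brought flow, rest push out)

#0 stroke at J2
#1 stroke at J1
#2 stroke at J1
#3 stroke at J1
#4 stroke at Sf1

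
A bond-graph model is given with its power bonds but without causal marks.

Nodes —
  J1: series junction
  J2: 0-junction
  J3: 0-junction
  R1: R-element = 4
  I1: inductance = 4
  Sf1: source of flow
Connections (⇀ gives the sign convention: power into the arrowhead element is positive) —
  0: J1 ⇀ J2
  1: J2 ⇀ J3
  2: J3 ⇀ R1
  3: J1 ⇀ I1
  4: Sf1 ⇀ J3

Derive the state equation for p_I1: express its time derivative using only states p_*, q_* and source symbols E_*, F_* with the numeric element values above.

dp_I1/dt = -4*F_Sf1 - p_I1

bond 4 |Sf1  (Sf1 (Sf) sets flow on bond)
bond 3 |I1  (prefer integral on I1)
bond 0 |J1  (common-f at J1 fixed by 3)
bond 1 |J2  (J2 needs exactly one e-in)
bond 2 |J3  (closing 0-jn rule on J3)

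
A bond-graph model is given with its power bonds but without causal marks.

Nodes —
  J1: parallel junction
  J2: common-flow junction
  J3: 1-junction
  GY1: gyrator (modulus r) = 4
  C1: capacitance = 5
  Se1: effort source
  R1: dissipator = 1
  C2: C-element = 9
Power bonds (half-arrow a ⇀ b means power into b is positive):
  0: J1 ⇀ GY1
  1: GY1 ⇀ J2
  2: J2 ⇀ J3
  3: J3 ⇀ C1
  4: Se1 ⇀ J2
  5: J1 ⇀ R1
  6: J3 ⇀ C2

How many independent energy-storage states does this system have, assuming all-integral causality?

2  (C1, C2 all integral)

β4 stroke at J2  (source Se1 imposes e)
β3 stroke at J3  (prefer integral on C1)
β6 stroke at J3  (C2 integral (e out))
β2 stroke at J2  (J3: last free bond brings flow in)
β1 stroke at GY1  (J2 needs exactly one f-in)
β0 stroke at GY1  (through GY1, causality inverts; strokes same side of GY1)
β5 stroke at J1  (J1: last free bond brings effort in)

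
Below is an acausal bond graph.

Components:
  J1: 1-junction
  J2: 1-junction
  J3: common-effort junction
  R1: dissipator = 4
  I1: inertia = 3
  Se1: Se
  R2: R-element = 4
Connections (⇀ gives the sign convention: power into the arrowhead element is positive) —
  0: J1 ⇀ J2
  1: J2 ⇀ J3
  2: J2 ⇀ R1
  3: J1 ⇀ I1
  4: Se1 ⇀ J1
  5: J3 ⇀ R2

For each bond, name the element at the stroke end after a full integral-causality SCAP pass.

bond 0 stroke→J1
bond 1 stroke→J2
bond 2 stroke→J2
bond 3 stroke→I1
bond 4 stroke→J1
bond 5 stroke→J3

β4 →J1  (source Se1 imposes e)
β3 →I1  (prefer integral on I1)
β0 →J1  (J1: bond 3 brought flow, rest push out)
β1 →J2  (1-jn J2 has f-setter on 0)
β2 →J2  (1-jn J2 has f-setter on 0)
β5 →J3  (closing 0-jn rule on J3)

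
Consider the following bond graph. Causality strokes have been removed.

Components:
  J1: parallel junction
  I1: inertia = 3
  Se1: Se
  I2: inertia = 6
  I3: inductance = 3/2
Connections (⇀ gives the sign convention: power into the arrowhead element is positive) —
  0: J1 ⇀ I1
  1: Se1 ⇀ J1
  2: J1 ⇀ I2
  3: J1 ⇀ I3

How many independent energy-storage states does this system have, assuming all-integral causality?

β1 stroke at J1  (Se1: effort source, stroke at far end)
β0 stroke at I1  (common-e at J1 fixed by 1)
β2 stroke at I2  (J1: bond 1 brought effort, rest push out)
β3 stroke at I3  (J1 effort already set via bond 1)

3  (I1, I2, I3 all integral)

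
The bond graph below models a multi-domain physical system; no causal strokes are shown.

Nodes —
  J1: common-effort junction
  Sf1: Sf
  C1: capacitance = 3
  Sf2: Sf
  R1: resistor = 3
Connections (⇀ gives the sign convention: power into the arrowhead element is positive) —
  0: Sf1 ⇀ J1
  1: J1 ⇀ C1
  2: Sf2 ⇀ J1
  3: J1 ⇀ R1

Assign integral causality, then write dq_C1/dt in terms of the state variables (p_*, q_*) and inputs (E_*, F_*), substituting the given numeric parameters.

dq_C1/dt = F_Sf1 + F_Sf2 - q_C1/9

β0 stroke→Sf1  (source Sf1 imposes f)
β2 stroke→Sf2  (Sf2: flow source, stroke at near end)
β1 stroke→J1  (prefer integral on C1)
β3 stroke→R1  (J1: bond 1 brought effort, rest push out)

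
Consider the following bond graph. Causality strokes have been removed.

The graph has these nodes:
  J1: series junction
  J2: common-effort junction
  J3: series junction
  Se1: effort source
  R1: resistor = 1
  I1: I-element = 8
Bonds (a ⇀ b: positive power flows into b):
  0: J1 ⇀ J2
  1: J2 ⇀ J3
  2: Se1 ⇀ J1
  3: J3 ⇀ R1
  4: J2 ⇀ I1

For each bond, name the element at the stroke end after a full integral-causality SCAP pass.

b0 |J2
b1 |J3
b2 |J1
b3 |R1
b4 |I1

b2 |J1  (Se1: effort source, stroke at far end)
b0 |J2  (only one flow-in slot at J1)
b1 |J3  (J2 effort already set via bond 0)
b4 |I1  (J2: bond 0 brought effort, rest push out)
b3 |R1  (J3: last free bond brings flow in)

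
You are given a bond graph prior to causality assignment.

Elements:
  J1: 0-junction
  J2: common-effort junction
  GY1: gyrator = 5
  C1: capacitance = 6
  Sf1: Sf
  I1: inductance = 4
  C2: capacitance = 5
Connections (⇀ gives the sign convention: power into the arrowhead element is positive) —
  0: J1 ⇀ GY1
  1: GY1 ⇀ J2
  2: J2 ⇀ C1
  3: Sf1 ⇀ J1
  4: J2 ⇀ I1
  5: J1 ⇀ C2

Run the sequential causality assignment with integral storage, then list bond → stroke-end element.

#0 stroke→GY1
#1 stroke→GY1
#2 stroke→J2
#3 stroke→Sf1
#4 stroke→I1
#5 stroke→J1

bond 3 stroke at Sf1  (Sf1: flow source, stroke at near end)
bond 2 stroke at J2  (C1: C, integral causality)
bond 1 stroke at GY1  (J2 effort already set via bond 2)
bond 4 stroke at I1  (J2: bond 2 brought effort, rest push out)
bond 0 stroke at GY1  (GY1 both-in/both-out from 1)
bond 5 stroke at J1  (only one effort-in slot at J1)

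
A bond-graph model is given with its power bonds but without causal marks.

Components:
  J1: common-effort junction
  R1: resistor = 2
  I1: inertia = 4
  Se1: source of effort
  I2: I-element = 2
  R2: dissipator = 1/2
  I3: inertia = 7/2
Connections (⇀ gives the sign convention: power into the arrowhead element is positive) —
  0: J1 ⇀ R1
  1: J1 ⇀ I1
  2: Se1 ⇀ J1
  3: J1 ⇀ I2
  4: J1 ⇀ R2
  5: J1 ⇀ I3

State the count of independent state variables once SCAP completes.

β2 |J1  (Se1: effort source, stroke at far end)
β0 |R1  (0-jn J1 has e-setter on 2)
β1 |I1  (J1: bond 2 brought effort, rest push out)
β3 |I2  (0-jn J1 has e-setter on 2)
β4 |R2  (0-jn J1 has e-setter on 2)
β5 |I3  (J1: bond 2 brought effort, rest push out)

3  (I1, I2, I3 all integral)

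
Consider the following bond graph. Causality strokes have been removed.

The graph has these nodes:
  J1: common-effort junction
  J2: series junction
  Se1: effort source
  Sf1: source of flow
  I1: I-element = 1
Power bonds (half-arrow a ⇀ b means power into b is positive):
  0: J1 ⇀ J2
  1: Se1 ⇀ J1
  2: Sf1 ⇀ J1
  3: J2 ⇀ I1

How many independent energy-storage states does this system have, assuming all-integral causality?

1  (I1 all integral)

β1 stroke→J1  (Se1 (Se) sets effort on bond)
β2 stroke→Sf1  (Sf1 fixes flow; stroke at Sf1)
β0 stroke→J2  (0-jn J1 has e-setter on 1)
β3 stroke→I1  (only one flow-in slot at J2)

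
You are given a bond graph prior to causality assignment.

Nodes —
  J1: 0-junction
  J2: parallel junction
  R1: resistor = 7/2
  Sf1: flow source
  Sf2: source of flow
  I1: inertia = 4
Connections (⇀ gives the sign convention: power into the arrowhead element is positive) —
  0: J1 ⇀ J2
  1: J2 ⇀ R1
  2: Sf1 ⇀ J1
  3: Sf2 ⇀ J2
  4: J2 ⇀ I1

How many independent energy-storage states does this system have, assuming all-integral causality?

#2 stroke at Sf1  (source Sf1 imposes f)
#3 stroke at Sf2  (Sf2: flow source, stroke at near end)
#0 stroke at J1  (J1 needs exactly one e-in)
#4 stroke at I1  (prefer integral on I1)
#1 stroke at J2  (J2: last free bond brings effort in)

1  (I1 all integral)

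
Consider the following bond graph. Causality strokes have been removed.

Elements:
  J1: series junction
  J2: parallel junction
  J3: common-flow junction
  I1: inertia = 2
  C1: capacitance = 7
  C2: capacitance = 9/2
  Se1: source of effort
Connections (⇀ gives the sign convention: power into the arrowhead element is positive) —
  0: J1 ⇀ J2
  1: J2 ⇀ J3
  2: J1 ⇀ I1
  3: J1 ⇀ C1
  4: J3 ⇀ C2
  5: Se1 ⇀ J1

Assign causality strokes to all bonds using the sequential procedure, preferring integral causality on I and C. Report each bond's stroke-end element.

bond 5 stroke at J1  (source Se1 imposes e)
bond 2 stroke at I1  (prefer integral on I1)
bond 0 stroke at J1  (J1: bond 2 brought flow, rest push out)
bond 3 stroke at J1  (J1 flow already set via bond 2)
bond 1 stroke at J2  (J2 needs exactly one e-in)
bond 4 stroke at J3  (common-f at J3 fixed by 1)

#0 |J1
#1 |J2
#2 |I1
#3 |J1
#4 |J3
#5 |J1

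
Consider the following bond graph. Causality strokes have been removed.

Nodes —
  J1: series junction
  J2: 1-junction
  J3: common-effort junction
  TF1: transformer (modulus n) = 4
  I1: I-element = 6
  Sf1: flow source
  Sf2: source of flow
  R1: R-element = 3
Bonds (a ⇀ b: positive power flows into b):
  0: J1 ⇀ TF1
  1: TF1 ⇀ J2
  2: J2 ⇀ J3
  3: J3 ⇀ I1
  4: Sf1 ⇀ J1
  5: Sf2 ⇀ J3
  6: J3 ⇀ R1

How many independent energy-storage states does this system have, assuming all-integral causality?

bond 4 stroke→Sf1  (Sf1 fixes flow; stroke at Sf1)
bond 5 stroke→Sf2  (Sf2 fixes flow; stroke at Sf2)
bond 0 stroke→J1  (1-jn J1 has f-setter on 4)
bond 1 stroke→TF1  (TF1 one-in-one-out from 0)
bond 2 stroke→J2  (1-jn J2 has f-setter on 1)
bond 3 stroke→I1  (I1 outputs flow p/I1)
bond 6 stroke→J3  (closing 0-jn rule on J3)

1  (I1 all integral)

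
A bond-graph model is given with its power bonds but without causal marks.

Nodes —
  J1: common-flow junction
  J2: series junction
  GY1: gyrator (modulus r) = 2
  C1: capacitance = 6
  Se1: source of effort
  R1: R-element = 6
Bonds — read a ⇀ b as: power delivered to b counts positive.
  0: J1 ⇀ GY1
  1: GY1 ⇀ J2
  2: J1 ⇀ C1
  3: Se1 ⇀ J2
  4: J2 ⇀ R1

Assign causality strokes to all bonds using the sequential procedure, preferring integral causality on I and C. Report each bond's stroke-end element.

b3 →J2  (Se1 (Se) sets effort on bond)
b2 →J1  (C1: C, integral causality)
b0 →GY1  (closing 1-jn rule on J1)
b1 →GY1  (GY GY1: same side as bond 0)
b4 →J2  (1-jn J2 has f-setter on 1)

β0 →GY1
β1 →GY1
β2 →J1
β3 →J2
β4 →J2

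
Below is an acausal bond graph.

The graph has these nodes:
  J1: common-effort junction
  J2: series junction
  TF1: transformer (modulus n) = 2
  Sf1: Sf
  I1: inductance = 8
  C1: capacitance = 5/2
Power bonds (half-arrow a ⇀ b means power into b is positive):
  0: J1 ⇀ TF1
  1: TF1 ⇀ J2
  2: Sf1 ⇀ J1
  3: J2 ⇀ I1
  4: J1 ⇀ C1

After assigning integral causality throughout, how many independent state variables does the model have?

2  (C1, I1 all integral)

#2 stroke→Sf1  (Sf1: flow source, stroke at near end)
#3 stroke→I1  (I1 outputs flow p/I1)
#1 stroke→J2  (J2: bond 3 brought flow, rest push out)
#0 stroke→TF1  (TF1: transformer flips bond 1)
#4 stroke→J1  (J1: last free bond brings effort in)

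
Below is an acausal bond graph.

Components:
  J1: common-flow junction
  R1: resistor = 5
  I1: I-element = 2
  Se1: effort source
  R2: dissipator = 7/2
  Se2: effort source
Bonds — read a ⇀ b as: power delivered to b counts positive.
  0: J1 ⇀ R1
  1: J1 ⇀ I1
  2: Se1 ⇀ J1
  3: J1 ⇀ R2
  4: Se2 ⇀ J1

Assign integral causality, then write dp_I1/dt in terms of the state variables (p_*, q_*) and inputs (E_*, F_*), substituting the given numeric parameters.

dp_I1/dt = E_Se1 + E_Se2 - 17*p_I1/4

#2 stroke→J1  (Se1 (Se) sets effort on bond)
#4 stroke→J1  (Se2 fixes effort; stroke away)
#1 stroke→I1  (I1: I, integral causality)
#0 stroke→J1  (common-f at J1 fixed by 1)
#3 stroke→J1  (J1 flow already set via bond 1)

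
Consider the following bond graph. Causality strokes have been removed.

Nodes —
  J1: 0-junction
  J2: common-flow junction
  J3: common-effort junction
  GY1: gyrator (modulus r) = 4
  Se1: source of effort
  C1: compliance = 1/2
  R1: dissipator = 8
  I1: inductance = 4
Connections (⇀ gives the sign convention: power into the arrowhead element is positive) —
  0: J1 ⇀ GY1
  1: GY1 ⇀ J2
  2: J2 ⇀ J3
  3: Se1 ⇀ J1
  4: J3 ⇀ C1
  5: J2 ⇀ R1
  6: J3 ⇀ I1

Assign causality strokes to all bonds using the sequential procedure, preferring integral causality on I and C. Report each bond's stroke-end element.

bond 3 stroke at J1  (Se1 fixes effort; stroke away)
bond 0 stroke at GY1  (0-jn J1 has e-setter on 3)
bond 1 stroke at GY1  (GY1: gyrator matches bond 0)
bond 2 stroke at J2  (J2: bond 1 brought flow, rest push out)
bond 5 stroke at J2  (J2 flow already set via bond 1)
bond 4 stroke at J3  (C1 outputs effort q/C1)
bond 6 stroke at I1  (common-e at J3 fixed by 4)

#0 stroke at GY1
#1 stroke at GY1
#2 stroke at J2
#3 stroke at J1
#4 stroke at J3
#5 stroke at J2
#6 stroke at I1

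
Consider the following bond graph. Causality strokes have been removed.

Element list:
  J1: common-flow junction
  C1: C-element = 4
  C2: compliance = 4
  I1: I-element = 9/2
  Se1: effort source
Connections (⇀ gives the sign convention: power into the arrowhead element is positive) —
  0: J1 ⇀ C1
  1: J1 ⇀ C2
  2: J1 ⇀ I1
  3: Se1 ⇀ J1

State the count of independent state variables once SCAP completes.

3  (C1, C2, I1 all integral)

β3 →J1  (Se1: effort source, stroke at far end)
β0 →J1  (C1: C, integral causality)
β1 →J1  (C2: C, integral causality)
β2 →I1  (J1: last free bond brings flow in)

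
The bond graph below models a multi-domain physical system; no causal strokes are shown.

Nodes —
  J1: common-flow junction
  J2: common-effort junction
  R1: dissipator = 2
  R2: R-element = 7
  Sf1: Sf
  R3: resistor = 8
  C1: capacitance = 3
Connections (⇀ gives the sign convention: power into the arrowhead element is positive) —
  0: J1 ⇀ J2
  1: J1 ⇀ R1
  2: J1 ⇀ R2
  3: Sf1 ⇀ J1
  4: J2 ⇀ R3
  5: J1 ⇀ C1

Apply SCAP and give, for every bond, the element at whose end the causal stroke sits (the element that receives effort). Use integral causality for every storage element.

#0 stroke→J1
#1 stroke→J1
#2 stroke→J1
#3 stroke→Sf1
#4 stroke→J2
#5 stroke→J1

β3 stroke→Sf1  (Sf1 fixes flow; stroke at Sf1)
β0 stroke→J1  (1-jn J1 has f-setter on 3)
β1 stroke→J1  (common-f at J1 fixed by 3)
β2 stroke→J1  (J1 flow already set via bond 3)
β5 stroke→J1  (J1 flow already set via bond 3)
β4 stroke→J2  (J2 needs exactly one e-in)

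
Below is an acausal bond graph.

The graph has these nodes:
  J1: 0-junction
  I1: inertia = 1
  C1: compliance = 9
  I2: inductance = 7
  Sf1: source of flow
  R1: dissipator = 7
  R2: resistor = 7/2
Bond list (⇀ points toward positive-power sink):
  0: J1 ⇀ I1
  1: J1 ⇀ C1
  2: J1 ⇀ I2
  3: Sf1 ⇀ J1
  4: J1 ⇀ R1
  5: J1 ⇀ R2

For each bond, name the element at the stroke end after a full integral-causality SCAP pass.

#0 stroke→I1
#1 stroke→J1
#2 stroke→I2
#3 stroke→Sf1
#4 stroke→R1
#5 stroke→R2

β3 stroke at Sf1  (Sf1 fixes flow; stroke at Sf1)
β0 stroke at I1  (I1 integral (f out))
β1 stroke at J1  (C1: C, integral causality)
β2 stroke at I2  (0-jn J1 has e-setter on 1)
β4 stroke at R1  (J1: bond 1 brought effort, rest push out)
β5 stroke at R2  (common-e at J1 fixed by 1)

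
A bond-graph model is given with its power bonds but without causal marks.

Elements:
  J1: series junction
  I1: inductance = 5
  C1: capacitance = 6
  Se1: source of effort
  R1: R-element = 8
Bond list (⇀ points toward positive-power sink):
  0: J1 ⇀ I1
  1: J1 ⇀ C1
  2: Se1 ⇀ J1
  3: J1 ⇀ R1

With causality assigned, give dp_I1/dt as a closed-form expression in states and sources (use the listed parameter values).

β2 →J1  (Se1 fixes effort; stroke away)
β0 →I1  (I1: I, integral causality)
β1 →J1  (1-jn J1 has f-setter on 0)
β3 →J1  (J1: bond 0 brought flow, rest push out)

dp_I1/dt = E_Se1 - 8*p_I1/5 - q_C1/6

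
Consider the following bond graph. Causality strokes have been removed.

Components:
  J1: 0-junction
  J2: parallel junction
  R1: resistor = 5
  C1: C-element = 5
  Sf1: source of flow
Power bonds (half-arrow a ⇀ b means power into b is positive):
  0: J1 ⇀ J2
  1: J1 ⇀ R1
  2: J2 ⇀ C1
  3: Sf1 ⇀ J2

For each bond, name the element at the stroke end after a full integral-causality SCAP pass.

bond 0 stroke→J1
bond 1 stroke→R1
bond 2 stroke→J2
bond 3 stroke→Sf1

bond 3 stroke at Sf1  (source Sf1 imposes f)
bond 2 stroke at J2  (C1: C, integral causality)
bond 0 stroke at J1  (common-e at J2 fixed by 2)
bond 1 stroke at R1  (0-jn J1 has e-setter on 0)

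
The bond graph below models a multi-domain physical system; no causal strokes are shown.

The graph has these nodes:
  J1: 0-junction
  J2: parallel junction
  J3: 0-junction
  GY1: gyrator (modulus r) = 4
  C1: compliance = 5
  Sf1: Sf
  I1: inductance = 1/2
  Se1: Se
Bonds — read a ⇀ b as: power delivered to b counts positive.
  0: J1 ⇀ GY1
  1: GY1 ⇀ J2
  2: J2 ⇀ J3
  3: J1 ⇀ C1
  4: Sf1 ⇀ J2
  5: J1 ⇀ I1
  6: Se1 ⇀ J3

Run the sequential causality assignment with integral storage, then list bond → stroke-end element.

β0 |GY1
β1 |GY1
β2 |J2
β3 |J1
β4 |Sf1
β5 |I1
β6 |J3

b4 stroke→Sf1  (Sf1: flow source, stroke at near end)
b6 stroke→J3  (source Se1 imposes e)
b2 stroke→J2  (J3 effort already set via bond 6)
b1 stroke→GY1  (0-jn J2 has e-setter on 2)
b0 stroke→GY1  (through GY1, causality inverts; strokes same side of GY1)
b3 stroke→J1  (prefer integral on C1)
b5 stroke→I1  (common-e at J1 fixed by 3)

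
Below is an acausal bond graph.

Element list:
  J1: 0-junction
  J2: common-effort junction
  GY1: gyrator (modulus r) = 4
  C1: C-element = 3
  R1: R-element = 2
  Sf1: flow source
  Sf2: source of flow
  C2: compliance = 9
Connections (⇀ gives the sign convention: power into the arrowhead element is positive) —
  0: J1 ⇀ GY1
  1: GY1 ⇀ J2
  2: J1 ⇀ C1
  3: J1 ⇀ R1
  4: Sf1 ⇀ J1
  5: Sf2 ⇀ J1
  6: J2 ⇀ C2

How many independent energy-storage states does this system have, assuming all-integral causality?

2  (C1, C2 all integral)

b4 |Sf1  (Sf1: flow source, stroke at near end)
b5 |Sf2  (Sf2: flow source, stroke at near end)
b2 |J1  (C1 outputs effort q/C1)
b0 |GY1  (J1: bond 2 brought effort, rest push out)
b3 |R1  (0-jn J1 has e-setter on 2)
b1 |GY1  (GY1: gyrator matches bond 0)
b6 |J2  (J2: last free bond brings effort in)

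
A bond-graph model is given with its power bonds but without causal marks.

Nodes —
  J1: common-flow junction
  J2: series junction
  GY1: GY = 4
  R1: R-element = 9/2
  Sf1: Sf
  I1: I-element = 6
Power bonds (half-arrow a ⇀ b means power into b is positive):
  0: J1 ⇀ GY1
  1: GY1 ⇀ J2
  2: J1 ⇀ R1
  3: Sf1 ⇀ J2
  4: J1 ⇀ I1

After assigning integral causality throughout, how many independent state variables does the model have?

1  (I1 all integral)

#3 stroke at Sf1  (Sf1 (Sf) sets flow on bond)
#1 stroke at J2  (J2: bond 3 brought flow, rest push out)
#0 stroke at J1  (GY GY1: same side as bond 1)
#4 stroke at I1  (I1 integral (f out))
#2 stroke at J1  (1-jn J1 has f-setter on 4)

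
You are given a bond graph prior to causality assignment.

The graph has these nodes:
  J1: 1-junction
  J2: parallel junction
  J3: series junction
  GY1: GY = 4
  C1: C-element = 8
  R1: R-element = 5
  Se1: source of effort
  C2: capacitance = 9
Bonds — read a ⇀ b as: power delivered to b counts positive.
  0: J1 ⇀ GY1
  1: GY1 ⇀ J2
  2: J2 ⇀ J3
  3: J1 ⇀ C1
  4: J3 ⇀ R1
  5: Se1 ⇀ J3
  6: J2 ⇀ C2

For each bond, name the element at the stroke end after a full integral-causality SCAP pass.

#5 stroke at J3  (Se1 fixes effort; stroke away)
#3 stroke at J1  (C1 integral (e out))
#0 stroke at GY1  (J1: last free bond brings flow in)
#1 stroke at GY1  (GY GY1: same side as bond 0)
#6 stroke at J2  (prefer integral on C2)
#2 stroke at J3  (J2: bond 6 brought effort, rest push out)
#4 stroke at R1  (closing 1-jn rule on J3)

#0 →GY1
#1 →GY1
#2 →J3
#3 →J1
#4 →R1
#5 →J3
#6 →J2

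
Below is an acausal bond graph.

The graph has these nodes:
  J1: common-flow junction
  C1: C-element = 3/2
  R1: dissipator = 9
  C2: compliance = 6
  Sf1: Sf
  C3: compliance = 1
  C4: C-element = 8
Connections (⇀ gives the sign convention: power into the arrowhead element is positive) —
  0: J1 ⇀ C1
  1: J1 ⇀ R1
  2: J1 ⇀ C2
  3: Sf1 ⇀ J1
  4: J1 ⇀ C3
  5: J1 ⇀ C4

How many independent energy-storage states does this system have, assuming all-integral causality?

b3 stroke→Sf1  (source Sf1 imposes f)
b0 stroke→J1  (1-jn J1 has f-setter on 3)
b1 stroke→J1  (common-f at J1 fixed by 3)
b2 stroke→J1  (common-f at J1 fixed by 3)
b4 stroke→J1  (1-jn J1 has f-setter on 3)
b5 stroke→J1  (common-f at J1 fixed by 3)

4  (C1, C2, C3, C4 all integral)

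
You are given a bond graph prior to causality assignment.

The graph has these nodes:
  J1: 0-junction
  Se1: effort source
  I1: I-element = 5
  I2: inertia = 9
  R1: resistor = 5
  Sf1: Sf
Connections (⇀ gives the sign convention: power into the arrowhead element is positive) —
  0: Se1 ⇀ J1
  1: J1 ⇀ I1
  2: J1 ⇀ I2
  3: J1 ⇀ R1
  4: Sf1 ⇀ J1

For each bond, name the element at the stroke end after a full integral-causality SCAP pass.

#0 stroke→J1
#1 stroke→I1
#2 stroke→I2
#3 stroke→R1
#4 stroke→Sf1

β0 stroke at J1  (Se1 fixes effort; stroke away)
β4 stroke at Sf1  (source Sf1 imposes f)
β1 stroke at I1  (J1 effort already set via bond 0)
β2 stroke at I2  (J1: bond 0 brought effort, rest push out)
β3 stroke at R1  (common-e at J1 fixed by 0)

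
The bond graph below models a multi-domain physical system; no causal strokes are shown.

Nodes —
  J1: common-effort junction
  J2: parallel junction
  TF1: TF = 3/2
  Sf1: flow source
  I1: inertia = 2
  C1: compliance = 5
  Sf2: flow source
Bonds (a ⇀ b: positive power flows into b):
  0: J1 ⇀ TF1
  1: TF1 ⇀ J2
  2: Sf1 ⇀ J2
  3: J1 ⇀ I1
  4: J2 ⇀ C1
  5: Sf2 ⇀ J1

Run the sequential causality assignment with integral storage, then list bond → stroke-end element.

b2 stroke at Sf1  (source Sf1 imposes f)
b5 stroke at Sf2  (Sf2 (Sf) sets flow on bond)
b3 stroke at I1  (prefer integral on I1)
b0 stroke at J1  (closing 0-jn rule on J1)
b1 stroke at TF1  (TF TF1: opposite of bond 0)
b4 stroke at J2  (J2: last free bond brings effort in)

bond 0 stroke at J1
bond 1 stroke at TF1
bond 2 stroke at Sf1
bond 3 stroke at I1
bond 4 stroke at J2
bond 5 stroke at Sf2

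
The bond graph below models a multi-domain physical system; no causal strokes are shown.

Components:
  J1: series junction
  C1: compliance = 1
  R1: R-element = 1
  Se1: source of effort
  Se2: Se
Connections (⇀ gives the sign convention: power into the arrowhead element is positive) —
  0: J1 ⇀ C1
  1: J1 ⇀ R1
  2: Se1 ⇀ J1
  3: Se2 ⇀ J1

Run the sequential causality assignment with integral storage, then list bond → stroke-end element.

β2 →J1  (Se1 fixes effort; stroke away)
β3 →J1  (Se2 (Se) sets effort on bond)
β0 →J1  (prefer integral on C1)
β1 →R1  (J1: last free bond brings flow in)

β0 stroke at J1
β1 stroke at R1
β2 stroke at J1
β3 stroke at J1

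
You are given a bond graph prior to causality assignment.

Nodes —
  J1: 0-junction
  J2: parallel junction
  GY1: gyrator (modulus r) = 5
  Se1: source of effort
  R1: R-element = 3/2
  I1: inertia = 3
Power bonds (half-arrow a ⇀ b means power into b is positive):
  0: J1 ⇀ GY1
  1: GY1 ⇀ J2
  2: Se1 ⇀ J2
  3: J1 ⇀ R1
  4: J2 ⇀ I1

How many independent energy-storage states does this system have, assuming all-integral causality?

b2 stroke at J2  (Se1 (Se) sets effort on bond)
b1 stroke at GY1  (J2: bond 2 brought effort, rest push out)
b4 stroke at I1  (common-e at J2 fixed by 2)
b0 stroke at GY1  (through GY1, causality inverts; strokes same side of GY1)
b3 stroke at J1  (J1: last free bond brings effort in)

1  (I1 all integral)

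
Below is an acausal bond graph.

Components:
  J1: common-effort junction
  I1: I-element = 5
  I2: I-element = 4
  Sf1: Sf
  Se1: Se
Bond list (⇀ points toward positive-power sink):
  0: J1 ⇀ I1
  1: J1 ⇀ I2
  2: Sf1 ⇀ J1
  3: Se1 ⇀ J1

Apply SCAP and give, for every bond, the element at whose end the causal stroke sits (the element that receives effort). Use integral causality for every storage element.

#0 |I1
#1 |I2
#2 |Sf1
#3 |J1

bond 2 |Sf1  (Sf1 (Sf) sets flow on bond)
bond 3 |J1  (Se1 (Se) sets effort on bond)
bond 0 |I1  (common-e at J1 fixed by 3)
bond 1 |I2  (J1 effort already set via bond 3)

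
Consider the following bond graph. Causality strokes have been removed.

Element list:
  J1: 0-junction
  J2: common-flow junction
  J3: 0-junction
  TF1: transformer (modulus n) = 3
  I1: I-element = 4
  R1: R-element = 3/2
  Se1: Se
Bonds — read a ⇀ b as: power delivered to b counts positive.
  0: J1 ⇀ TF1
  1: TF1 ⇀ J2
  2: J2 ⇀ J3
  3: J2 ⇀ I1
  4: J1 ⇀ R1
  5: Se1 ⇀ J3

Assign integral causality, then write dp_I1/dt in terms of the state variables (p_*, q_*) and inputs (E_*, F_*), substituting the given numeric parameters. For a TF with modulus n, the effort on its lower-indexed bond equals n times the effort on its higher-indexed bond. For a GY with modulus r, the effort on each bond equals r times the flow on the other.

dp_I1/dt = -E_Se1 - p_I1/24

#5 |J3  (Se1: effort source, stroke at far end)
#2 |J2  (J3: bond 5 brought effort, rest push out)
#3 |I1  (I1 outputs flow p/I1)
#1 |J2  (J2: bond 3 brought flow, rest push out)
#0 |TF1  (TF1: transformer flips bond 1)
#4 |J1  (J1 needs exactly one e-in)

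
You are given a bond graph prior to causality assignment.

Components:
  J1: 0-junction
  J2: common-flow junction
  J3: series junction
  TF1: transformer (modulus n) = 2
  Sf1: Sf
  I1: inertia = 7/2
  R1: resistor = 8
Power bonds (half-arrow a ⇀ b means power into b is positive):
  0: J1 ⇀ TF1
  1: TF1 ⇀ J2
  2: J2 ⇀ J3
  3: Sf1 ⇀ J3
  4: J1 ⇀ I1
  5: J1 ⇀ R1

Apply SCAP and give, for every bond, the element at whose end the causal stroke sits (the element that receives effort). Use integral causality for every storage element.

β0 stroke→TF1
β1 stroke→J2
β2 stroke→J3
β3 stroke→Sf1
β4 stroke→I1
β5 stroke→J1

bond 3 →Sf1  (source Sf1 imposes f)
bond 2 →J3  (J3: bond 3 brought flow, rest push out)
bond 1 →J2  (J2: bond 2 brought flow, rest push out)
bond 0 →TF1  (TF TF1: opposite of bond 1)
bond 4 →I1  (I1 integral (f out))
bond 5 →J1  (closing 0-jn rule on J1)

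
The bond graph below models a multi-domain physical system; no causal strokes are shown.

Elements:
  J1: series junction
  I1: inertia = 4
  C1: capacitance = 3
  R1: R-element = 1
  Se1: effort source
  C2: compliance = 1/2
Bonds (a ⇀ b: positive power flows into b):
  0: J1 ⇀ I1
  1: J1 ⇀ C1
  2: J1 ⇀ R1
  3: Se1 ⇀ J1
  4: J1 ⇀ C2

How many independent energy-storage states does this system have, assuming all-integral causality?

3  (C1, C2, I1 all integral)

b3 →J1  (Se1 (Se) sets effort on bond)
b0 →I1  (I1: I, integral causality)
b1 →J1  (common-f at J1 fixed by 0)
b2 →J1  (1-jn J1 has f-setter on 0)
b4 →J1  (common-f at J1 fixed by 0)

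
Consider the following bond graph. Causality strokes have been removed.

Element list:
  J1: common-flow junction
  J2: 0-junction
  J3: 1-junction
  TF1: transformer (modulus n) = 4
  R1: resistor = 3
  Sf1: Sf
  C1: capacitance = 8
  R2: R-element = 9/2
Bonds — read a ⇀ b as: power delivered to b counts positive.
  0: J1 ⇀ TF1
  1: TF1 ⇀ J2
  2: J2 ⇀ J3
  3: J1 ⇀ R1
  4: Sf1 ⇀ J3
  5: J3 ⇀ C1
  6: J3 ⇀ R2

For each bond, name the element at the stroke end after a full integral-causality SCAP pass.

β4 |Sf1  (Sf1 fixes flow; stroke at Sf1)
β2 |J3  (J3 flow already set via bond 4)
β5 |J3  (common-f at J3 fixed by 4)
β6 |J3  (1-jn J3 has f-setter on 4)
β1 |J2  (only one effort-in slot at J2)
β0 |TF1  (TF1 one-in-one-out from 1)
β3 |J1  (common-f at J1 fixed by 0)

bond 0 stroke→TF1
bond 1 stroke→J2
bond 2 stroke→J3
bond 3 stroke→J1
bond 4 stroke→Sf1
bond 5 stroke→J3
bond 6 stroke→J3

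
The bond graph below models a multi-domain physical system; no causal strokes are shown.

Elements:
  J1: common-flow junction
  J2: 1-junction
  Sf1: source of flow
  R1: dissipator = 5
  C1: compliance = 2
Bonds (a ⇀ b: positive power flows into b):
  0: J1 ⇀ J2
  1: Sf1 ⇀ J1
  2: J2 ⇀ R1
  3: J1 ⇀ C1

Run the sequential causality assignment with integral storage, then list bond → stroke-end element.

β0 stroke at J1
β1 stroke at Sf1
β2 stroke at J2
β3 stroke at J1

β1 |Sf1  (Sf1 fixes flow; stroke at Sf1)
β0 |J1  (1-jn J1 has f-setter on 1)
β3 |J1  (J1 flow already set via bond 1)
β2 |J2  (1-jn J2 has f-setter on 0)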